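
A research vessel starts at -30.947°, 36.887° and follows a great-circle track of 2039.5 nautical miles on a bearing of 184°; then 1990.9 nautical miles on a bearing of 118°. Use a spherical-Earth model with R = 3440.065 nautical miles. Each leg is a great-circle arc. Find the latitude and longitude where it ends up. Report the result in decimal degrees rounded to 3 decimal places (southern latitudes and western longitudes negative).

latitude -60.080°, longitude 107.162°

Apply the spherical direct solution leg by leg, carrying full precision between legs.
Leg 1: from (-30.947°, 36.887°), δ = 2039.5/3440.065 = 0.592867 rad, θ = 184° → φ = -64.758°, λ = 31.643°.
Leg 2: from (-64.758°, 31.643°), δ = 1990.9/3440.065 = 0.578739 rad, θ = 118° → φ = -60.080°, λ = 107.162°.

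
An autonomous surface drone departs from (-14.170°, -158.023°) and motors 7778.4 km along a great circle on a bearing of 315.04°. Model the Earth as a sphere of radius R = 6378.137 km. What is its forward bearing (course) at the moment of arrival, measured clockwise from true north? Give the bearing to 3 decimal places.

final bearing 304.218°

Angular distance δ = d/R = 7778.4 / 6378.137 = 1.219541 rad.
Start latitude φ₁ = -0.247313 rad; initial bearing θ = 5.498485 rad.
Applying the spherical law of cosines for sides, sin φ₂ = sin φ₁ cos δ + cos φ₁ sin δ cos θ = 0.559950, so φ₂ = 34.052°.
Then Δλ = atan2(-0.643281, 0.481152) = -0.928598 rad, from sin θ sin δ cos φ₁ over cos δ − sin φ₁ sin φ₂.
λ₂ = -158.023° + -53.205° = -211.228°, normalized to (−180°, 180°] → 148.772°.
The forward bearing on arrival equals the back-azimuth from the destination plus 180°.
Back-azimuth from P₂ (34.052°, 148.772°) to P₁ (-14.170°, -158.023°), with Δλ' = λ₁ − λ₂ = -306.795°: atan2( sin Δλ' cos φ₁ , cos φ₂ sin φ₁ − sin φ₂ cos φ₁ cos Δλ' ) = 124.218°.
Final bearing = (124.218° + 180°) mod 360° = 304.218°.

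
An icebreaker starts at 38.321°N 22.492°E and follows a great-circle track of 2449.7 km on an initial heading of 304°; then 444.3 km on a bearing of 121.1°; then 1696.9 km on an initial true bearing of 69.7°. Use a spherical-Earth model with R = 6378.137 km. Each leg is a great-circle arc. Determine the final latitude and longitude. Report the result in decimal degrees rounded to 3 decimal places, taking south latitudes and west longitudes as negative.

latitude 48.774°, longitude 21.872°

Apply the spherical direct solution leg by leg, carrying full precision between legs.
Leg 1: from (38.321°, 22.492°), δ = 2449.7/6378.137 = 0.384078 rad, θ = 304° → φ = 47.670°, λ = -4.980°.
Leg 2: from (47.670°, -4.980°), δ = 444.3/6378.137 = 0.069660 rad, θ = 121.1° → φ = 45.502°, λ = -0.101°.
Leg 3: from (45.502°, -0.101°), δ = 1696.9/6378.137 = 0.266049 rad, θ = 69.7° → φ = 48.774°, λ = 21.872°.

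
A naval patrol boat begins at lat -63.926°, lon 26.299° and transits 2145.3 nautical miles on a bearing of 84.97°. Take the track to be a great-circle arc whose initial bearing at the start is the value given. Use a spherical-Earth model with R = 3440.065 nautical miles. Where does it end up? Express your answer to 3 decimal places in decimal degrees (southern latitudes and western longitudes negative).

Central angle δ = d/R = 0.623622 rad.
Start latitude φ₁ = -1.115719 rad; initial bearing θ = 1.483006 rad.
Applying the spherical law of cosines for sides, sin φ₂ = sin φ₁ cos δ + cos φ₁ sin δ cos θ = -0.706648, so φ₂ = -44.963°.
For the longitude increment, Δλ = atan2( sin θ sin δ cos φ₁, cos δ − sin φ₁ sin φ₂ ) = atan2(0.255689, 0.177038) = 55.301°.
λ₂ = 26.299° + 55.301° = 81.600°.

latitude -44.963°, longitude 81.600°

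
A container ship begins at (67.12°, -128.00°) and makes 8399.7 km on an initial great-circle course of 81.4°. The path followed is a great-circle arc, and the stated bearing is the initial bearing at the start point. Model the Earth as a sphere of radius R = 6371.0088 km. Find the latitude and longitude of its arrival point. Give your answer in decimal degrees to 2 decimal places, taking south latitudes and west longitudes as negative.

The arc subtends δ = 8399.7/6371.0088 = 1.318425 rad at the centre.
Converting: φ₁ = 1.171465 rad, θ = 1.420698 rad.
Applying the spherical law of cosines for sides, sin φ₂ = sin φ₁ cos δ + cos φ₁ sin δ cos θ = 0.286352, so φ₂ = 16.64°.
Then Δλ = atan2(0.372253, -0.014122) = 1.608715 rad, from sin θ sin δ cos φ₁ over cos δ − sin φ₁ sin φ₂.
λ₂ = -128.00° + 92.17° = -35.83°.

latitude 16.64°, longitude -35.83°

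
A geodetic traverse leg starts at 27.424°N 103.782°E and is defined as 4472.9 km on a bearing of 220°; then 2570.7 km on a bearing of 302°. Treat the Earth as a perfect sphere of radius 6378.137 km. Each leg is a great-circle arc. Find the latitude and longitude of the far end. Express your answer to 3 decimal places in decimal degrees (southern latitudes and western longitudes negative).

latitude 7.307°, longitude 59.587°

Apply the spherical direct solution leg by leg, carrying full precision between legs.
Leg 1: from (27.424°, 103.782°), δ = 4472.9/6378.137 = 0.701286 rad, θ = 220° → φ = -4.981°, λ = 79.181°.
Leg 2: from (-4.981°, 79.181°), δ = 2570.7/6378.137 = 0.403049 rad, θ = 302° → φ = 7.307°, λ = 59.587°.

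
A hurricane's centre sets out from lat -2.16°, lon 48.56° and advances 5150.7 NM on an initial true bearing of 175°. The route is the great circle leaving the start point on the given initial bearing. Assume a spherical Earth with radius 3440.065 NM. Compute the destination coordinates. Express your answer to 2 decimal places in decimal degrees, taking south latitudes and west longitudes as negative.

latitude -84.60°, longitude 116.08°

The arc subtends δ = 5150.7/3440.065 = 1.497268 rad at the centre.
With φ₁ = -2.16° = -0.037699 rad and θ = 175° = 3.054326 rad:
Destination latitude: φ₂ = arcsin( sin φ₁ cos δ + cos φ₁ sin δ cos θ ) = arcsin(-0.995566) = -84.60°.
Then Δλ = atan2(0.086858, 0.035939) = 1.178482 rad, from sin θ sin δ cos φ₁ over cos δ − sin φ₁ sin φ₂.
Hence λ₂ = 48.56° + 67.52° = 116.08°.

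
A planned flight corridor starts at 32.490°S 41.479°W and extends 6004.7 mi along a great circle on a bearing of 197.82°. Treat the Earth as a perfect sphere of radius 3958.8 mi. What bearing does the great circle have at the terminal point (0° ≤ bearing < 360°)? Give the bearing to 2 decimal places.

The arc subtends δ = 6004.7/3958.8 = 1.516798 rad at the centre.
Start latitude φ₁ = -0.567057 rad; initial bearing θ = 3.452610 rad.
sin φ₂ = sin φ₁ cos δ + cos φ₁ sin δ cos θ = (-0.537152)(0.053972) + (0.843485)(0.998542)(-0.952023) = -0.830838
φ₂ = asin(-0.830838) = -0.980611 rad = -56.185°.
Δλ = atan2( sin θ sin δ cos φ₁ , cos δ − sin φ₁ sin φ₂ ) = atan2(-0.257754, -0.392314) = -2.560307 rad = -146.695°.
λ₂ = -41.479° + -146.695° = -188.174°, normalized to (−180°, 180°] → 171.826°.
The forward bearing on arrival equals the back-azimuth from the destination plus 180°.
Back-azimuth from P₂ (-56.18°, 171.83°) to P₁ (-32.49°, -41.48°), with Δλ' = λ₁ − λ₂ = -213.31°: atan2( sin Δλ' cos φ₁ , cos φ₂ sin φ₁ − sin φ₂ cos φ₁ cos Δλ' ) = 152.37°.
Final bearing = (152.37° + 180°) mod 360° = 332.37°.

final bearing 332.37°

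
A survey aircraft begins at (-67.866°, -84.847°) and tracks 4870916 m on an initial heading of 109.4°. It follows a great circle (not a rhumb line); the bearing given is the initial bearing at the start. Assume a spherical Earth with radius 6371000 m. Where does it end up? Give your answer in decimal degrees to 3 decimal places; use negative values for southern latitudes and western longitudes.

Angular distance δ = d/R = 4870916 / 6371000 = 0.764545 rad.
Converting: φ₁ = -1.184485 rad, θ = 1.909390 rad.
Applying the spherical law of cosines for sides, sin φ₂ = sin φ₁ cos δ + cos φ₁ sin δ cos θ = -0.755142, so φ₂ = -49.038°.
For the longitude increment, Δλ = atan2( sin θ sin δ cos φ₁, cos δ − sin φ₁ sin φ₂ ) = atan2(0.245998, 0.022206) = 84.842°.
Hence λ₂ = -84.847° + 84.842° = -0.005°.

latitude -49.038°, longitude -0.005°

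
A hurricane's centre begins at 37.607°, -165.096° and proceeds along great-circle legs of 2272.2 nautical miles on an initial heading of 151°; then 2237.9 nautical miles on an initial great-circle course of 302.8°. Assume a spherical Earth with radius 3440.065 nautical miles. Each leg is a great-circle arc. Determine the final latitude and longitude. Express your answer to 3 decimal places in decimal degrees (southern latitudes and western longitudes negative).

Apply the spherical direct solution leg by leg, carrying full precision between legs.
Leg 1: from (37.607°, -165.096°), δ = 2272.2/3440.065 = 0.660511 rad, θ = 151° → φ = 3.256°, λ = -147.763°.
Leg 2: from (3.256°, -147.763°), δ = 2237.9/3440.065 = 0.650540 rad, θ = 302.8° → φ = 21.884°, λ = 178.966°.

latitude 21.884°, longitude 178.966°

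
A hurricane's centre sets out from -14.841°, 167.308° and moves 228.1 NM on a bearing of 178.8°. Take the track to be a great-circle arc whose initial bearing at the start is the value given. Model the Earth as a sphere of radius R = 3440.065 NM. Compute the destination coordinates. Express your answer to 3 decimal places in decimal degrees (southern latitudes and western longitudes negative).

The arc subtends δ = 228.1/3440.065 = 0.066307 rad at the centre.
With φ₁ = -14.841° = -0.259024 rad and θ = 178.8° = 3.120649 rad:
sin φ₂ = sin φ₁ cos δ + cos φ₁ sin δ cos θ = (-0.256138)(0.997803) + (0.966640)(0.066258)(-0.999781) = -0.319609
φ₂ = asin(-0.319609) = -0.325316 rad = -18.639°.
For the longitude increment, Δλ = atan2( sin θ sin δ cos φ₁, cos δ − sin φ₁ sin φ₂ ) = atan2(0.001341, 0.915939) = 0.084°.
Hence λ₂ = 167.308° + 0.084° = 167.392°.

latitude -18.639°, longitude 167.392°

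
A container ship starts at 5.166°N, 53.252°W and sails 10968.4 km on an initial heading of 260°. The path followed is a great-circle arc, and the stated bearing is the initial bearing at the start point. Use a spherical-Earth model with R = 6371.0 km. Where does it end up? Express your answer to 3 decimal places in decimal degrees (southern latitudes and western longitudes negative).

Angular distance δ = d/R = 10968.4 / 6371 = 1.721614 rad.
Start latitude φ₁ = 0.090164 rad; initial bearing θ = 4.537856 rad.
Applying the spherical law of cosines for sides, sin φ₂ = sin φ₁ cos δ + cos φ₁ sin δ cos θ = -0.184508, so φ₂ = -10.632°.
Then Δλ = atan2(-0.969674, -0.133633) = -1.707746 rad, from sin θ sin δ cos φ₁ over cos δ − sin φ₁ sin φ₂.
Hence λ₂ = -53.252° + -97.847° = -151.099°.

latitude -10.632°, longitude -151.099°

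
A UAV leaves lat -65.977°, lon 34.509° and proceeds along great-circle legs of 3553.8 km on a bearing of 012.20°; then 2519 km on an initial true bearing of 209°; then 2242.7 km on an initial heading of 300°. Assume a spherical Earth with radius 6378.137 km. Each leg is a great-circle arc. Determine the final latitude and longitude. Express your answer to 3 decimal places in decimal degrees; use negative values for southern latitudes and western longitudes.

latitude -40.285°, longitude 1.201°

Apply the spherical direct solution leg by leg, carrying full precision between legs.
Leg 1: from (-65.977°, 34.509°), δ = 3553.8/6378.137 = 0.557185 rad, θ = 12.2° → φ = -34.390°, λ = 42.292°.
Leg 2: from (-34.390°, 42.292°), δ = 2519/6378.137 = 0.394943 rad, θ = 209° → φ = -53.038°, λ = 24.219°.
Leg 3: from (-53.038°, 24.219°), δ = 2242.7/6378.137 = 0.351623 rad, θ = 300° → φ = -40.285°, λ = 1.201°.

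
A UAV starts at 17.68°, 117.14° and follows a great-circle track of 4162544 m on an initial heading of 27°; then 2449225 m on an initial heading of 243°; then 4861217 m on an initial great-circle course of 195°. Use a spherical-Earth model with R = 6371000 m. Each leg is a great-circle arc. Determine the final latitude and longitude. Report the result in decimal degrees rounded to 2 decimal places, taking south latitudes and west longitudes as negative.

Apply the spherical direct solution leg by leg, carrying full precision between legs.
Leg 1: from (17.68°, 117.14°), δ = 4162544/6371000 = 0.653358 rad, θ = 27° → φ = 49.22°, λ = 142.13°.
Leg 2: from (49.22°, 142.13°), δ = 2449225/6371000 = 0.384433 rad, θ = 243° → φ = 36.21°, λ = 117.67°.
Leg 3: from (36.21°, 117.67°), δ = 4861217/6371000 = 0.763023 rad, θ = 195° → φ = -6.41°, λ = 107.30°.

latitude -6.41°, longitude 107.30°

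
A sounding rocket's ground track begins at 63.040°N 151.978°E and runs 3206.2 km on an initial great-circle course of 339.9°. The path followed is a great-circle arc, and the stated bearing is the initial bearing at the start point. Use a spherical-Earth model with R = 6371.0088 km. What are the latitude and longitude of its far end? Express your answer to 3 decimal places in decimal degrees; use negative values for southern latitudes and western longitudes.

latitude 80.452°, longitude 59.725°

Angular distance δ = d/R = 3206.2 / 6371.0088 = 0.503248 rad.
Start latitude φ₁ = 1.100256 rad; initial bearing θ = 5.932374 rad.
Applying the spherical law of cosines for sides, sin φ₂ = sin φ₁ cos δ + cos φ₁ sin δ cos θ = 0.986148, so φ₂ = 80.452°.
For the longitude increment, Δλ = atan2( sin θ sin δ cos φ₁, cos δ − sin φ₁ sin φ₂ ) = atan2(-0.075140, -0.002956) = -92.253°.
λ₂ = 151.978° + -92.253° = 59.725°.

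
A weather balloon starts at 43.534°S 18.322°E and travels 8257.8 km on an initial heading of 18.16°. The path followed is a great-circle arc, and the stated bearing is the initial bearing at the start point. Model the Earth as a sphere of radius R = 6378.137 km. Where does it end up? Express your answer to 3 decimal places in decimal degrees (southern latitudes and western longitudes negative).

latitude 28.360°, longitude 38.246°

Central angle δ = d/R = 1.294704 rad.
With φ₁ = -43.534° = -0.759812 rad and θ = 18.16° = 0.316952 rad:
sin φ₂ = sin φ₁ cos δ + cos φ₁ sin δ cos θ = (-0.688785)(0.272598) + (0.724966)(0.962128)(0.950190) = 0.475005
φ₂ = asin(0.475005) = 0.494970 rad = 28.360°.
For the longitude increment, Δλ = atan2( sin θ sin δ cos φ₁, cos δ − sin φ₁ sin φ₂ ) = atan2(0.217394, 0.599775) = 19.924°.
λ₂ = λ₁ + Δλ = 38.246°.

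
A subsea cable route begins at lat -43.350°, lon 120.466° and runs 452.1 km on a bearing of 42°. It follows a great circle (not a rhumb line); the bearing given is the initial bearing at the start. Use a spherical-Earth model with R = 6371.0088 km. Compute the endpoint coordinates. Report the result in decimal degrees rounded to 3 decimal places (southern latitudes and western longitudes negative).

latitude -40.271°, longitude 124.031°

Angular distance δ = d/R = 452.1 / 6371.0088 = 0.070962 rad.
Start latitude φ₁ = -0.756600 rad; initial bearing θ = 0.733038 rad.
Destination latitude: φ₂ = arcsin( sin φ₁ cos δ + cos φ₁ sin δ cos θ ) = arcsin(-0.646410) = -40.271°.
Δλ = atan2( sin θ sin δ cos φ₁ , cos δ − sin φ₁ sin φ₂ ) = atan2(0.034499, 0.553753) = 0.062221 rad = 3.565°.
Hence λ₂ = 120.466° + 3.565° = 124.031°.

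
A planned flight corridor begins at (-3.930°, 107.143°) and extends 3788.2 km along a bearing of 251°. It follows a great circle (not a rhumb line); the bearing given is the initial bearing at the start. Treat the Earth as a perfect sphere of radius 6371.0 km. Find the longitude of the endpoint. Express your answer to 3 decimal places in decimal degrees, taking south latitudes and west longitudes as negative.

longitude 74.089°

Central angle δ = d/R = 0.594601 rad.
Converting: φ₁ = -0.068591 rad, θ = 4.380776 rad.
Applying the spherical law of cosines for sides, sin φ₂ = sin φ₁ cos δ + cos φ₁ sin δ cos θ = -0.238722, so φ₂ = -13.811°.
Δλ = atan2( sin θ sin δ cos φ₁ , cos δ − sin φ₁ sin φ₂ ) = atan2(-0.528413, 0.812011) = -0.576900 rad = -33.054°.
λ₂ = 107.143° + -33.054° = 74.089°.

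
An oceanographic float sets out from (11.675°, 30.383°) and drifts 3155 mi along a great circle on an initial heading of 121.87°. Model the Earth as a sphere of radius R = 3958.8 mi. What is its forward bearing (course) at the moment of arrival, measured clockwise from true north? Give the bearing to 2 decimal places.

Central angle δ = d/R = 0.796959 rad.
Start latitude φ₁ = 0.203767 rad; initial bearing θ = 2.127033 rad.
sin φ₂ = sin φ₁ cos δ + cos φ₁ sin δ cos θ = (0.202360)(0.698885) + (0.979311)(0.715234)(-0.527994) = -0.228400
φ₂ = asin(-0.228400) = -0.230434 rad = -13.203°.
Then Δλ = atan2(0.594845, 0.745104) = 0.673726 rad, from sin θ sin δ cos φ₁ over cos δ − sin φ₁ sin φ₂.
Hence λ₂ = 30.383° + 38.602° = 68.985°.
The forward bearing on arrival equals the back-azimuth from the destination plus 180°.
Back-azimuth from P₂ (-13.20°, 68.98°) to P₁ (11.68°, 30.38°), with Δλ' = λ₁ − λ₂ = -38.60°: atan2( sin Δλ' cos φ₁ , cos φ₂ sin φ₁ − sin φ₂ cos φ₁ cos Δλ' ) = 301.32°.
Final bearing = (301.32° + 180°) mod 360° = 121.32°.

final bearing 121.32°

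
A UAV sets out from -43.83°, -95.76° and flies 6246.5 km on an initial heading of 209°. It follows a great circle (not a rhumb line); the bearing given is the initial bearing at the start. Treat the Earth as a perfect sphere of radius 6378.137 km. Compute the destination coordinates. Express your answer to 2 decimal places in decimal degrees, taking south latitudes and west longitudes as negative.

latitude -65.49°, longitude 160.21°

Angular distance δ = d/R = 6246.5 / 6378.137 = 0.979361 rad.
Converting: φ₁ = -0.764978 rad, θ = 3.647738 rad.
sin φ₂ = sin φ₁ cos δ + cos φ₁ sin δ cos θ = (-0.692521)(0.557553) + (0.721398)(0.830141)(-0.874620) = -0.909894
φ₂ = asin(-0.909894) = -1.143028 rad = -65.49°.
For the longitude increment, Δλ = atan2( sin θ sin δ cos φ₁, cos δ − sin φ₁ sin φ₂ ) = atan2(-0.290334, -0.072568) = -104.03°.
λ₂ = -95.76° + -104.03° = -199.79°, normalized to (−180°, 180°] → 160.21°.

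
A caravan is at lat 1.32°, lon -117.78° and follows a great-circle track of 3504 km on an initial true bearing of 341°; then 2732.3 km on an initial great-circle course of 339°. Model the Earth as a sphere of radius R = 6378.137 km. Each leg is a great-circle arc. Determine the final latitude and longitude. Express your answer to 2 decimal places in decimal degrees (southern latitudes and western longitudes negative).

Apply the spherical direct solution leg by leg, carrying full precision between legs.
Leg 1: from (1.32°, -117.78°), δ = 3504/6378.137 = 0.549377 rad, θ = 341° → φ = 30.88°, λ = -129.20°.
Leg 2: from (30.88°, -129.20°), δ = 2732.3/6378.137 = 0.428385 rad, θ = 339° → φ = 53.10°, λ = -143.56°.

latitude 53.10°, longitude -143.56°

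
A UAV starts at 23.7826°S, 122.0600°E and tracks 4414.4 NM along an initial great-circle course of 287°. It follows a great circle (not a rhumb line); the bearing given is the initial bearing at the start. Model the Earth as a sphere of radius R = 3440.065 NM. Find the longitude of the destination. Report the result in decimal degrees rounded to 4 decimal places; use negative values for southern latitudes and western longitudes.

The arc subtends δ = 4414.4/3440.065 = 1.283232 rad at the centre.
Converting: φ₁ = -0.415085 rad, θ = 5.009095 rad.
Applying the spherical law of cosines for sides, sin φ₂ = sin φ₁ cos δ + cos φ₁ sin δ cos θ = 0.142184, so φ₂ = 8.1743°.
For the longitude increment, Δλ = atan2( sin θ sin δ cos φ₁, cos δ − sin φ₁ sin φ₂ ) = atan2(-0.839164, 0.340956) = -67.8879°.
λ₂ = λ₁ + Δλ = 54.1721°.

longitude 54.1721°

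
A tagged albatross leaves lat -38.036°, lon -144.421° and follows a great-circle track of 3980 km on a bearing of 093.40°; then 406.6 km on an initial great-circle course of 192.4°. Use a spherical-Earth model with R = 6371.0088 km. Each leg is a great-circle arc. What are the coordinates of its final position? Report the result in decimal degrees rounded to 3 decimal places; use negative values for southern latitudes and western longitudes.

Apply the spherical direct solution leg by leg, carrying full precision between legs.
Leg 1: from (-38.036°, -144.421°), δ = 3980/6371.0088 = 0.624705 rad, θ = 93.4° → φ = -31.810°, λ = -101.026°.
Leg 2: from (-31.810°, -101.026°), δ = 406.6/6371.0088 = 0.063820 rad, θ = 192.4° → φ = -35.378°, λ = -101.989°.

latitude -35.378°, longitude -101.989°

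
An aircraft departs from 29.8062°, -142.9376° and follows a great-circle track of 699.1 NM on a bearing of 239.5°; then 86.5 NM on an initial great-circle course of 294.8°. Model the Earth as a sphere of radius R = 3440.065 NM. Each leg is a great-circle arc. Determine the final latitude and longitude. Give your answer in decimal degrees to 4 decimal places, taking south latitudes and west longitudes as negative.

latitude 24.0481°, longitude -155.2966°

Apply the spherical direct solution leg by leg, carrying full precision between legs.
Leg 1: from (29.8062°, -142.9376°), δ = 699.1/3440.065 = 0.203223 rad, θ = 239.5° → φ = 23.4504°, λ = -153.8645°.
Leg 2: from (23.4504°, -153.8645°), δ = 86.5/3440.065 = 0.025145 rad, θ = 294.8° → φ = 24.0481°, λ = -155.2966°.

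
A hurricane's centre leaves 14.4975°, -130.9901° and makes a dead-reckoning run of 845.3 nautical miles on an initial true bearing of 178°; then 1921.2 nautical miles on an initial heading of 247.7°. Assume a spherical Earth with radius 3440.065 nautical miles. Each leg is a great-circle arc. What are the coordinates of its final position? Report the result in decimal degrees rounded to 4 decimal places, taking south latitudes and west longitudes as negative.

latitude -11.2300°, longitude -160.4928°

Apply the spherical direct solution leg by leg, carrying full precision between legs.
Leg 1: from (14.4975°, -130.9901°), δ = 845.3/3440.065 = 0.245722 rad, θ = 178° → φ = 0.4269°, λ = -130.5037°.
Leg 2: from (0.4269°, -130.5037°), δ = 1921.2/3440.065 = 0.558478 rad, θ = 247.7° → φ = -11.2300°, λ = -160.4928°.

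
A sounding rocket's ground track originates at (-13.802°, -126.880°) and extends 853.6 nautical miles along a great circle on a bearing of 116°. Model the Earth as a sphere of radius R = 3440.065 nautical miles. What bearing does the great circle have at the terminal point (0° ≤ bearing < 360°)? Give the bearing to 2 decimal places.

Central angle δ = d/R = 0.248135 rad.
Start latitude φ₁ = -0.240890 rad; initial bearing θ = 2.024582 rad.
Destination latitude: φ₂ = arcsin( sin φ₁ cos δ + cos φ₁ sin δ cos θ ) = arcsin(-0.335814) = -19.622°.
For the longitude increment, Δλ = atan2( sin θ sin δ cos φ₁, cos δ − sin φ₁ sin φ₂ ) = atan2(0.214367, 0.889258) = 13.553°.
λ₂ = λ₁ + Δλ = -113.327°.
The forward bearing on arrival equals the back-azimuth from the destination plus 180°.
Back-azimuth from P₂ (-19.62°, -113.33°) to P₁ (-13.80°, -126.88°), with Δλ' = λ₁ − λ₂ = -13.55°: atan2( sin Δλ' cos φ₁ , cos φ₂ sin φ₁ − sin φ₂ cos φ₁ cos Δλ' ) = 292.08°.
Final bearing = (292.08° + 180°) mod 360° = 112.08°.

final bearing 112.08°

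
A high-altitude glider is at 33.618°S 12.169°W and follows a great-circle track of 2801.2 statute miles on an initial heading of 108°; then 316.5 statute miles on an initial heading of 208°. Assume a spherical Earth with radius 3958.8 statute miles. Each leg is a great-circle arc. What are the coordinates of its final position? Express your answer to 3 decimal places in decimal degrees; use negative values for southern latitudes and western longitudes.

Apply the spherical direct solution leg by leg, carrying full precision between legs.
Leg 1: from (-33.618°, -12.169°), δ = 2801.2/3958.8 = 0.707588 rad, θ = 108° → φ = -36.016°, λ = 37.674°.
Leg 2: from (-36.016°, 37.674°), δ = 316.5/3958.8 = 0.079948 rad, θ = 208° → φ = -40.028°, λ = 34.867°.

latitude -40.028°, longitude 34.867°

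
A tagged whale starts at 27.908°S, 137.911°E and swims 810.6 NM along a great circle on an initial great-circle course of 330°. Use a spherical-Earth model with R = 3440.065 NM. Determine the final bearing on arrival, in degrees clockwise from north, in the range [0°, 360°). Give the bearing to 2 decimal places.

final bearing 332.63°

Angular distance δ = d/R = 810.6 / 3440.065 = 0.235635 rad.
With φ₁ = -27.908° = -0.487086 rad and θ = 330° = 5.759587 rad:
Destination latitude: φ₂ = arcsin( sin φ₁ cos δ + cos φ₁ sin δ cos θ ) = arcsin(-0.276450) = -16.048°.
Then Δλ = atan2(-0.103155, 0.842973) = -0.121765 rad, from sin θ sin δ cos φ₁ over cos δ − sin φ₁ sin φ₂.
λ₂ = 137.911° + -6.977° = 130.934°.
The forward bearing on arrival equals the back-azimuth from the destination plus 180°.
Back-azimuth from P₂ (-16.05°, 130.93°) to P₁ (-27.91°, 137.91°), with Δλ' = λ₁ − λ₂ = 6.98°: atan2( sin Δλ' cos φ₁ , cos φ₂ sin φ₁ − sin φ₂ cos φ₁ cos Δλ' ) = 152.63°.
Final bearing = (152.63° + 180°) mod 360° = 332.63°.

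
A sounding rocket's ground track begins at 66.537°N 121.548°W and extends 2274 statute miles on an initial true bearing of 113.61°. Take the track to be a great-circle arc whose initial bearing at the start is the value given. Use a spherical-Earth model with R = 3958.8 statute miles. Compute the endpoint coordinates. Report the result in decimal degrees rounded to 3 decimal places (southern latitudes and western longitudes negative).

latitude 43.114°, longitude -78.547°

Central angle δ = d/R = 0.574416 rad.
Converting: φ₁ = 1.161290 rad, θ = 1.982869 rad.
sin φ₂ = sin φ₁ cos δ + cos φ₁ sin δ cos θ = (0.917317)(0.839509) + (0.398157)(0.543345)(-0.400509) = 0.683452
φ₂ = asin(0.683452) = 0.752481 rad = 43.114°.
Δλ = atan2( sin θ sin δ cos φ₁ , cos δ − sin φ₁ sin φ₂ ) = atan2(0.198228, 0.212567) = 0.750505 rad = 43.001°.
λ₂ = -121.548° + 43.001° = -78.547°.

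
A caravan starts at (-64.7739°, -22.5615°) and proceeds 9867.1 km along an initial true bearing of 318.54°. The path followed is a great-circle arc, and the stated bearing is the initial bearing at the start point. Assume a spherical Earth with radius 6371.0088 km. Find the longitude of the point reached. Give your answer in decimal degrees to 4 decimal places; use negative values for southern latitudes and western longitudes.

longitude -66.4896°

The arc subtends δ = 9867.1/6371.0088 = 1.548750 rad at the centre.
Start latitude φ₁ = -1.130518 rad; initial bearing θ = 5.559572 rad.
Destination latitude: φ₂ = arcsin( sin φ₁ cos δ + cos φ₁ sin δ cos θ ) = arcsin(0.299376) = 17.4201°.
Δλ = atan2( sin θ sin δ cos φ₁ , cos δ − sin φ₁ sin φ₂ ) = atan2(-0.282111, 0.292870) = -0.766690 rad = -43.9281°.
λ₂ = -22.5615° + -43.9281° = -66.4896°.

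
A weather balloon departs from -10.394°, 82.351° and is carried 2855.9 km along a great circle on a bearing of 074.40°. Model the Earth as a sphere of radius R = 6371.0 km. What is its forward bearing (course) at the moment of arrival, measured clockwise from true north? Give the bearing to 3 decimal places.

Central angle δ = d/R = 0.448266 rad.
With φ₁ = -10.394° = -0.181410 rad and θ = 74.4° = 1.298525 rad:
Destination latitude: φ₂ = arcsin( sin φ₁ cos δ + cos φ₁ sin δ cos θ ) = arcsin(-0.047953) = -2.749°.
For the longitude increment, Δλ = atan2( sin θ sin δ cos φ₁, cos δ − sin φ₁ sin φ₂ ) = atan2(0.410588, 0.892549) = 24.703°.
Hence λ₂ = 82.351° + 24.703° = 107.054°.
The forward bearing on arrival equals the back-azimuth from the destination plus 180°.
Back-azimuth from P₂ (-2.749°, 107.054°) to P₁ (-10.394°, 82.351°), with Δλ' = λ₁ − λ₂ = -24.703°: atan2( sin Δλ' cos φ₁ , cos φ₂ sin φ₁ − sin φ₂ cos φ₁ cos Δλ' ) = 251.523°.
Final bearing = (251.523° + 180°) mod 360° = 71.523°.

final bearing 71.523°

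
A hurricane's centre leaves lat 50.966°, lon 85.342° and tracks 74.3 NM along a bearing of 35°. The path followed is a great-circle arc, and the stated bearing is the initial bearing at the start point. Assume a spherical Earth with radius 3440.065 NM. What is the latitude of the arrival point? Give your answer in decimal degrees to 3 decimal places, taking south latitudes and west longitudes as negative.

Central angle δ = d/R = 0.021598 rad.
Converting: φ₁ = 0.889525 rad, θ = 0.610865 rad.
Applying the spherical law of cosines for sides, sin φ₂ = sin φ₁ cos δ + cos φ₁ sin δ cos θ = 0.787733, so φ₂ = 51.974°.
Then Δλ = atan2(0.007801, 0.387878) = 0.020110 rad, from sin θ sin δ cos φ₁ over cos δ − sin φ₁ sin φ₂.
λ₂ = 85.342° + 1.152° = 86.494°.

latitude 51.974°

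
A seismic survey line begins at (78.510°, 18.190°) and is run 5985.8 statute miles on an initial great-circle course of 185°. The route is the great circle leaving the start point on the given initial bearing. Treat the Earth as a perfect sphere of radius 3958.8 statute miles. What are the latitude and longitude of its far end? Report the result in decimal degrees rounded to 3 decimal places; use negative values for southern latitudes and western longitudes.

The arc subtends δ = 5985.8/3958.8 = 1.512024 rad at the centre.
With φ₁ = 78.510° = 1.370258 rad and θ = 185° = 3.228859 rad:
sin φ₂ = sin φ₁ cos δ + cos φ₁ sin δ cos θ = (0.979959)(0.058739) + (0.199197)(0.998273)(-0.996195) = -0.140535
φ₂ = asin(-0.140535) = -0.141002 rad = -8.079°.
For the longitude increment, Δλ = atan2( sin θ sin δ cos φ₁, cos δ − sin φ₁ sin φ₂ ) = atan2(-0.017331, 0.196457) = -5.042°.
λ₂ = λ₁ + Δλ = 13.148°.

latitude -8.079°, longitude 13.148°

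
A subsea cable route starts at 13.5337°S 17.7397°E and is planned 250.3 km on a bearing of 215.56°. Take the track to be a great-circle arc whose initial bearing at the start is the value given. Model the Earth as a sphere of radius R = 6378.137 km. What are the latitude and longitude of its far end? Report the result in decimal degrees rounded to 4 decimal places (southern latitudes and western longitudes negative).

δ = 250.3/6378.137 = 0.039243 rad (2.2485°).
Start latitude φ₁ = -0.236208 rad; initial bearing θ = 3.762232 rad.
Applying the spherical law of cosines for sides, sin φ₂ = sin φ₁ cos δ + cos φ₁ sin δ cos θ = -0.264867, so φ₂ = -15.3591°.
Δλ = atan2( sin θ sin δ cos φ₁ , cos δ − sin φ₁ sin φ₂ ) = atan2(-0.022183, 0.937247) = -0.023664 rad = -1.3558°.
Hence λ₂ = 17.7397° + -1.3558° = 16.3839°.

latitude -15.3591°, longitude 16.3839°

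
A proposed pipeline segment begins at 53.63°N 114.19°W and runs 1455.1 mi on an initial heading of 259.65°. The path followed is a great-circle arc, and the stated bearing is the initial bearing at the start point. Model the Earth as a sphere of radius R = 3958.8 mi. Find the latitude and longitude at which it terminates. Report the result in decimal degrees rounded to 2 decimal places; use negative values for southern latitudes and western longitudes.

Angular distance δ = d/R = 1455.1 / 3958.8 = 0.367561 rad.
Converting: φ₁ = 0.936020 rad, θ = 4.531747 rad.
sin φ₂ = sin φ₁ cos δ + cos φ₁ sin δ cos θ = (0.805204)(0.933207) + (0.592997)(0.359340)(-0.179661) = 0.713139
φ₂ = asin(0.713139) = 0.793965 rad = 45.49°.
Δλ = atan2( sin θ sin δ cos φ₁ , cos δ − sin φ₁ sin φ₂ ) = atan2(-0.209621, 0.358984) = -0.528517 rad = -30.28°.
λ₂ = -114.19° + -30.28° = -144.47°.

latitude 45.49°, longitude -144.47°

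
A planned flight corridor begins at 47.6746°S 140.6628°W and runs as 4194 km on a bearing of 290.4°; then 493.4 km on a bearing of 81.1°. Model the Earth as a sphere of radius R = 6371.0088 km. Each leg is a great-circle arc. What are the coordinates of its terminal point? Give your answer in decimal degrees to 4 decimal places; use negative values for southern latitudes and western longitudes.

Apply the spherical direct solution leg by leg, carrying full precision between legs.
Leg 1: from (-47.6746°, -140.6628°), δ = 4194/6371.0088 = 0.658294 rad, θ = 290.4° → φ = -26.1838°, λ = 179.6222°.
Leg 2: from (-26.1838°, 179.6222°), δ = 493.4/6371.0088 = 0.077445 rad, θ = 81.1° → φ = -25.4161°, λ = -175.5232°.

latitude -25.4161°, longitude -175.5232°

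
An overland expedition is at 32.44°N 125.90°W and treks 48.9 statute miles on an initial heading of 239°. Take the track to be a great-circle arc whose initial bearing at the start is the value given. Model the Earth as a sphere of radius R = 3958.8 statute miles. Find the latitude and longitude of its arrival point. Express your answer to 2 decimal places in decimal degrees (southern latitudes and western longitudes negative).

latitude 32.07°, longitude -126.62°

δ = 48.9/3958.8 = 0.012352 rad (0.7077°).
Converting: φ₁ = 0.566185 rad, θ = 4.171337 rad.
Destination latitude: φ₂ = arcsin( sin φ₁ cos δ + cos φ₁ sin δ cos θ ) = arcsin(0.531006) = 32.07°.
Then Δλ = atan2(-0.008935, 0.715083) = -0.012495 rad, from sin θ sin δ cos φ₁ over cos δ − sin φ₁ sin φ₂.
Hence λ₂ = -125.90° + -0.72° = -126.62°.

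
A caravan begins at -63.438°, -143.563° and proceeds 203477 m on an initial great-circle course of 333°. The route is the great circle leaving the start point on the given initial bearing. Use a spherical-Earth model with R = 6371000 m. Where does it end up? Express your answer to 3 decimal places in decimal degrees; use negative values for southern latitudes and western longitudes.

δ = 203477/6371000 = 0.031938 rad (1.8299°).
Start latitude φ₁ = -1.107202 rad; initial bearing θ = 5.811946 rad.
sin φ₂ = sin φ₁ cos δ + cos φ₁ sin δ cos θ = (-0.894451)(0.999490) + (0.447166)(0.031933)(0.891007) = -0.881272
φ₂ = asin(-0.881272) = -1.078547 rad = -61.796°.
For the longitude increment, Δλ = atan2( sin θ sin δ cos φ₁, cos δ − sin φ₁ sin φ₂ ) = atan2(-0.006483, 0.211235) = -1.758°.
λ₂ = λ₁ + Δλ = -145.321°.

latitude -61.796°, longitude -145.321°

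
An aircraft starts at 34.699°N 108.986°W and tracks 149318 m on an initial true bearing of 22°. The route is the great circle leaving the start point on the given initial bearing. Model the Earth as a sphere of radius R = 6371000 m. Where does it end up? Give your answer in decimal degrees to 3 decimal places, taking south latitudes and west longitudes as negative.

Central angle δ = d/R = 0.023437 rad.
Converting: φ₁ = 0.605612 rad, θ = 0.383972 rad.
Destination latitude: φ₂ = arcsin( sin φ₁ cos δ + cos φ₁ sin δ cos θ ) = arcsin(0.586973) = 35.942°.
Then Δλ = atan2(0.007218, 0.665582) = 0.010844 rad, from sin θ sin δ cos φ₁ over cos δ − sin φ₁ sin φ₂.
λ₂ = -108.986° + 0.621° = -108.365°.

latitude 35.942°, longitude -108.365°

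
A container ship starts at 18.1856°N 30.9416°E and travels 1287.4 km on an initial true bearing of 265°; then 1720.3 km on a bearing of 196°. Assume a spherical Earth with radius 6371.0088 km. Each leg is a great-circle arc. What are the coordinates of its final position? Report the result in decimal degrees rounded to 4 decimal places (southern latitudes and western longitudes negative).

Apply the spherical direct solution leg by leg, carrying full precision between legs.
Leg 1: from (18.1856°, 30.9416°), δ = 1287.4/6371.0088 = 0.202072 rad, θ = 265° → φ = 16.8057°, λ = 18.8863°.
Leg 2: from (16.8057°, 18.8863°), δ = 1720.3/6371.0088 = 0.270020 rad, θ = 196° → φ = 1.9017°, λ = 14.6674°.

latitude 1.9017°, longitude 14.6674°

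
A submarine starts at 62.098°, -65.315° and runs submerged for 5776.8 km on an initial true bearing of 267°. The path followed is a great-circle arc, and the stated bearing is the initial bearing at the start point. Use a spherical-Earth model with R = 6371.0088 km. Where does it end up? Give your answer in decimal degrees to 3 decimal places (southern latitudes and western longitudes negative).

latitude 31.694°, longitude -132.871°

Central angle δ = d/R = 0.906732 rad.
Start latitude φ₁ = 1.083815 rad; initial bearing θ = 4.660029 rad.
Destination latitude: φ₂ = arcsin( sin φ₁ cos δ + cos φ₁ sin δ cos θ ) = arcsin(0.525388) = 31.694°.
For the longitude increment, Δλ = atan2( sin θ sin δ cos φ₁, cos δ − sin φ₁ sin φ₂ ) = atan2(-0.368011, 0.152011) = -67.556°.
λ₂ = -65.315° + -67.556° = -132.871°.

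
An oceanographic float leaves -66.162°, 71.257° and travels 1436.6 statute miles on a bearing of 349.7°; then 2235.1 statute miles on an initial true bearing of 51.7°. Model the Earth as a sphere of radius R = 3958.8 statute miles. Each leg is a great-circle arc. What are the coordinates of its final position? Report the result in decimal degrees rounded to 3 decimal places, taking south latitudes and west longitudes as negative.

Apply the spherical direct solution leg by leg, carrying full precision between legs.
Leg 1: from (-66.162°, 71.257°), δ = 1436.6/3958.8 = 0.362888 rad, θ = 349.7° → φ = -45.559°, λ = 66.056°.
Leg 2: from (-45.559°, 66.056°), δ = 2235.1/3958.8 = 0.564590 rad, θ = 51.7° → φ = -21.776°, λ = 92.939°.

latitude -21.776°, longitude 92.939°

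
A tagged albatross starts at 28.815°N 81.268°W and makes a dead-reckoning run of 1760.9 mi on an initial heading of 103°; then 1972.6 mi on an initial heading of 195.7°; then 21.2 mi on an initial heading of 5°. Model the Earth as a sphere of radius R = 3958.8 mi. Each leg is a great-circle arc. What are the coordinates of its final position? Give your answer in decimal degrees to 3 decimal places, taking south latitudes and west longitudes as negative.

latitude -6.774°, longitude -62.138°

Apply the spherical direct solution leg by leg, carrying full precision between legs.
Leg 1: from (28.815°, -81.268°), δ = 1760.9/3958.8 = 0.444807 rad, θ = 103° → φ = 20.504°, λ = -54.677°.
Leg 2: from (20.504°, -54.677°), δ = 1972.6/3958.8 = 0.498282 rad, θ = 195.7° → φ = -7.080°, λ = -62.165°.
Leg 3: from (-7.080°, -62.165°), δ = 21.2/3958.8 = 0.005355 rad, θ = 5° → φ = -6.774°, λ = -62.138°.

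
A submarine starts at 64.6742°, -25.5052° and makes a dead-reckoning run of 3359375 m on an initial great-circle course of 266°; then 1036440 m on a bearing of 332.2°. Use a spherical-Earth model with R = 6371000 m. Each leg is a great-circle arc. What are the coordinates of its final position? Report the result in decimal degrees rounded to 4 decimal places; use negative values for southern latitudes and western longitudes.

latitude 58.0024°, longitude -85.0540°

Apply the spherical direct solution leg by leg, carrying full precision between legs.
Leg 1: from (64.6742°, -25.5052°), δ = 3359375/6371000 = 0.527292 rad, θ = 266° → φ = 50.0052°, λ = -76.8582°.
Leg 2: from (50.0052°, -76.8582°), δ = 1036440/6371000 = 0.162681 rad, θ = 332.2° → φ = 58.0024°, λ = -85.0540°.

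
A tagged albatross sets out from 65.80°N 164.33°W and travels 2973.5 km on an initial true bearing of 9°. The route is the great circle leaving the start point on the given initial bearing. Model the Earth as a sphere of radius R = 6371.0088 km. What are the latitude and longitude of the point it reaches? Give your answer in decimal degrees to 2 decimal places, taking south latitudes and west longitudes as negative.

latitude 85.38°, longitude -45.16°

Central angle δ = d/R = 0.466724 rad.
Start latitude φ₁ = 1.148427 rad; initial bearing θ = 0.157080 rad.
sin φ₂ = sin φ₁ cos δ + cos φ₁ sin δ cos θ = (0.912120)(0.893047) + (0.409923)(0.449963)(0.987688) = 0.996746
φ₂ = asin(0.996746) = 1.490098 rad = 85.38°.
For the longitude increment, Δλ = atan2( sin θ sin δ cos φ₁, cos δ − sin φ₁ sin φ₂ ) = atan2(0.028854, -0.016104) = 119.17°.
λ₂ = -164.33° + 119.17° = -45.16°.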